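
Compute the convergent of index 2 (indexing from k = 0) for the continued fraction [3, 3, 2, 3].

23/7

Using pₖ = aₖpₖ₋₁ + pₖ₋₂, qₖ = aₖqₖ₋₁ + qₖ₋₂ (with p₋₁=1, p₋₂=0, q₋₁=0, q₋₂=1):
  k=0: a=3, p=3, q=1
  k=1: a=3, p=10, q=3
  k=2: a=2, p=23, q=7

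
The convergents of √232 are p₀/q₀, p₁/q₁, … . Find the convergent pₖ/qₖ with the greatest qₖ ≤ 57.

√232 = [15; 4, 3, 7, 3, 4, 30, …] (period length 6).
Convergents:
  p_0/q_0 = 15/1
  p_1/q_1 = 61/4
  p_2/q_2 = 198/13
  p_3/q_3 = 1447/95
q_2 = 13 ≤ 57 < 95 = q_3, so the answer is 198/13.

198/13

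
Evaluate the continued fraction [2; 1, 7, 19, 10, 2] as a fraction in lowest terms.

9286/3229

Using pₖ = aₖpₖ₋₁ + pₖ₋₂ and qₖ = aₖqₖ₋₁ + qₖ₋₂:
  k=0: a=2, p=2, q=1
  k=1: a=1, p=3, q=1
  k=2: a=7, p=23, q=8
  k=3: a=19, p=440, q=153
  k=4: a=10, p=4423, q=1538
  k=5: a=2, p=9286, q=3229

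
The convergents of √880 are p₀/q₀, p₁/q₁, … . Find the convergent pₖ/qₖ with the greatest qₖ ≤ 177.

√880 = [29; 1, 1, 1, 58, …] (period length 4).
Convergents:
  p_0/q_0 = 29/1
  p_1/q_1 = 30/1
  p_2/q_2 = 59/2
  p_3/q_3 = 89/3
  p_4/q_4 = 5221/176
  p_5/q_5 = 5310/179
q_4 = 176 ≤ 177 < 179 = q_5, so the answer is 5221/176.

5221/176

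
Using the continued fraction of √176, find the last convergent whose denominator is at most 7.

√176 = [13; 3, 1, 3, 26, …] (period length 4).
Convergents:
  p_0/q_0 = 13/1
  p_1/q_1 = 40/3
  p_2/q_2 = 53/4
  p_3/q_3 = 199/15
q_2 = 4 ≤ 7 < 15 = q_3, so the answer is 53/4.

53/4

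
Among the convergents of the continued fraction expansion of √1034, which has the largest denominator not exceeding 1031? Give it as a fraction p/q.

15885/494

√1034 = [32; 6, 2, 2, 2, 6, 64, …] (period length 6).
Convergents:
  p_0/q_0 = 32/1
  p_1/q_1 = 193/6
  p_2/q_2 = 418/13
  p_3/q_3 = 1029/32
  p_4/q_4 = 2476/77
  p_5/q_5 = 15885/494
  p_6/q_6 = 1019116/31693
q_5 = 494 ≤ 1031 < 31693 = q_6, so the answer is 15885/494.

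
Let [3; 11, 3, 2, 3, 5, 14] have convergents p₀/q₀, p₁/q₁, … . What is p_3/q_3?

244/79

Using pₖ = aₖpₖ₋₁ + pₖ₋₂, qₖ = aₖqₖ₋₁ + qₖ₋₂ (with p₋₁=1, p₋₂=0, q₋₁=0, q₋₂=1):
  k=0: a=3, p=3, q=1
  k=1: a=11, p=34, q=11
  k=2: a=3, p=105, q=34
  k=3: a=2, p=244, q=79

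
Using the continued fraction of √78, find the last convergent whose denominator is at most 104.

892/101

√78 = [8; 1, 4, 1, 16, …] (period length 4).
Convergents:
  p_0/q_0 = 8/1
  p_1/q_1 = 9/1
  p_2/q_2 = 44/5
  p_3/q_3 = 53/6
  p_4/q_4 = 892/101
  p_5/q_5 = 945/107
q_4 = 101 ≤ 104 < 107 = q_5, so the answer is 892/101.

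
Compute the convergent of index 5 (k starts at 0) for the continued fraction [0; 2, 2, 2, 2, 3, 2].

41/99

Using pₖ = aₖpₖ₋₁ + pₖ₋₂, qₖ = aₖqₖ₋₁ + qₖ₋₂ (with p₋₁=1, p₋₂=0, q₋₁=0, q₋₂=1):
  k=0: a=0, p=0, q=1
  k=1: a=2, p=1, q=2
  k=2: a=2, p=2, q=5
  k=3: a=2, p=5, q=12
  k=4: a=2, p=12, q=29
  k=5: a=3, p=41, q=99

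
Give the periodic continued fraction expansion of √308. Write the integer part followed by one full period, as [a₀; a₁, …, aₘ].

a₀ = ⌊√308⌋ = 17.
With m₀=0, d₀=1 and mₖ₊₁ = dₖaₖ − mₖ, dₖ₊₁ = (n − mₖ₊₁²)/dₖ, aₖ₊₁ = ⌊(a₀+mₖ₊₁)/dₖ₊₁⌋:
  k=1: m=17, d=19, a=1
  k=2: m=2, d=16, a=1
  k=3: m=14, d=7, a=4
  k=4: m=14, d=16, a=1
  k=5: m=2, d=19, a=1
  k=6: m=17, d=1, a=34
d=1 and a=2a₀=34 at k=6, so the next step gives (m, d) = (17, 19) again — its k=1 value — and the period has length 6.

[17; 1, 1, 4, 1, 1, 34]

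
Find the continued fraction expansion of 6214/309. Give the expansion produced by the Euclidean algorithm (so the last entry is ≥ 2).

6214 = 20×309 + 34
309 = 9×34 + 3
34 = 11×3 + 1
3 = 3×1 + 0  (stop)
So 6214/309 = [20; 9, 11, 3].

[20; 9, 11, 3]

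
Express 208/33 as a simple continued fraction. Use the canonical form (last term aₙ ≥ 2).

208 = 6·33 + 10
33 = 3·10 + 3
10 = 3·3 + 1
3 = 3·1 + 0  (stop)
So 208/33 = [6; 3, 3, 3].

[6; 3, 3, 3]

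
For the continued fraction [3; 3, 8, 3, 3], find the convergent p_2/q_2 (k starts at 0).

83/25

Using pₖ = aₖpₖ₋₁ + pₖ₋₂, qₖ = aₖqₖ₋₁ + qₖ₋₂ (with p₋₁=1, p₋₂=0, q₋₁=0, q₋₂=1):
  k=0: a=3, p=3, q=1
  k=1: a=3, p=10, q=3
  k=2: a=8, p=83, q=25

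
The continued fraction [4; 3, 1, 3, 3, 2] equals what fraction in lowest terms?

Using pₖ = aₖpₖ₋₁ + pₖ₋₂ and qₖ = aₖqₖ₋₁ + qₖ₋₂:
  k=0: a=4, p=4, q=1
  k=1: a=3, p=13, q=3
  k=2: a=1, p=17, q=4
  k=3: a=3, p=64, q=15
  k=4: a=3, p=209, q=49
  k=5: a=2, p=482, q=113

482/113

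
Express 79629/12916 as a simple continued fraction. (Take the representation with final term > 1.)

79629 = 6*12916 + 2133
12916 = 6*2133 + 118
2133 = 18*118 + 9
118 = 13*9 + 1
9 = 9*1 + 0  (stop)
So 79629/12916 = [6; 6, 18, 13, 9].

[6; 6, 18, 13, 9]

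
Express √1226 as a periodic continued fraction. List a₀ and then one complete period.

[35; 70]

a₀ = ⌊√1226⌋ = 35.
With m₀=0, d₀=1 and mₖ₊₁ = dₖaₖ − mₖ, dₖ₊₁ = (n − mₖ₊₁²)/dₖ, aₖ₊₁ = ⌊(a₀+mₖ₊₁)/dₖ₊₁⌋:
  k=1: m=35, d=1, a=70
d=1 and a=2a₀=70 at k=1, so the next step gives (m, d) = (35, 1) again — its k=1 value — and the period has length 1.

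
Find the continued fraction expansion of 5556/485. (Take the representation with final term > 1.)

5556 = 11·485 + 221
485 = 2·221 + 43
221 = 5·43 + 6
43 = 7·6 + 1
6 = 6·1 + 0  (stop)
So 5556/485 = [11; 2, 5, 7, 6].

[11; 2, 5, 7, 6]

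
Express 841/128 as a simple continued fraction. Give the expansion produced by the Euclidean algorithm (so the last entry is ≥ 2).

841 = 6·128 + 73
128 = 1·73 + 55
73 = 1·55 + 18
55 = 3·18 + 1
18 = 18·1 + 0  (stop)
So 841/128 = [6; 1, 1, 3, 18].

[6; 1, 1, 3, 18]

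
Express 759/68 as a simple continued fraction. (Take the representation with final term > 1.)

[11; 6, 5, 2]

759 = 11·68 + 11
68 = 6·11 + 2
11 = 5·2 + 1
2 = 2·1 + 0  (stop)
So 759/68 = [11; 6, 5, 2].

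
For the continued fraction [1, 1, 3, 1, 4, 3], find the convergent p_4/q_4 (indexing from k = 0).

43/24

Using pₖ = aₖpₖ₋₁ + pₖ₋₂, qₖ = aₖqₖ₋₁ + qₖ₋₂ (with p₋₁=1, p₋₂=0, q₋₁=0, q₋₂=1):
  k=0: a=1, p=1, q=1
  k=1: a=1, p=2, q=1
  k=2: a=3, p=7, q=4
  k=3: a=1, p=9, q=5
  k=4: a=4, p=43, q=24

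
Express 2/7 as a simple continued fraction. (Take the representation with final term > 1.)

2 = 0·7 + 2
7 = 3·2 + 1
2 = 2·1 + 0  (stop)
So 2/7 = [0; 3, 2].

[0; 3, 2]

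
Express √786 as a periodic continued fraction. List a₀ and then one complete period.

[28; 28, 56]

a₀ = ⌊√786⌋ = 28.
With m₀=0, d₀=1 and mₖ₊₁ = dₖaₖ − mₖ, dₖ₊₁ = (n − mₖ₊₁²)/dₖ, aₖ₊₁ = ⌊(a₀+mₖ₊₁)/dₖ₊₁⌋:
  k=1: m=28, d=2, a=28
  k=2: m=28, d=1, a=56
d=1 and a=2a₀=56 at k=2, so the next step gives (m, d) = (28, 2) again — its k=1 value — and the period has length 2.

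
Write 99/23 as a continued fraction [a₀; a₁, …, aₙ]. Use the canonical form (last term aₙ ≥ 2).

[4; 3, 3, 2]

99 = 4·23 + 7
23 = 3·7 + 2
7 = 3·2 + 1
2 = 2·1 + 0  (stop)
So 99/23 = [4; 3, 3, 2].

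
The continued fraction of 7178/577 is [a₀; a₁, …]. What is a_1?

2

7178 = 12·577 + 254   →  a_0 = 12
577 = 2·254 + 69   →  a_1 = 2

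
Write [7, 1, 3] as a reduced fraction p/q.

Using pₖ = aₖpₖ₋₁ + pₖ₋₂ and qₖ = aₖqₖ₋₁ + qₖ₋₂:
  k=0: a=7, p=7, q=1
  k=1: a=1, p=8, q=1
  k=2: a=3, p=31, q=4

31/4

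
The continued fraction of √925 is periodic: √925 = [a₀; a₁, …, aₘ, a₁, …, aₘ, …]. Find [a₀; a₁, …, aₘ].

[30; 2, 2, 2, 2, 60]

a₀ = ⌊√925⌋ = 30.
With m₀=0, d₀=1 and mₖ₊₁ = dₖaₖ − mₖ, dₖ₊₁ = (n − mₖ₊₁²)/dₖ, aₖ₊₁ = ⌊(a₀+mₖ₊₁)/dₖ₊₁⌋:
  k=1: m=30, d=25, a=2
  k=2: m=20, d=21, a=2
  k=3: m=22, d=21, a=2
  k=4: m=20, d=25, a=2
  k=5: m=30, d=1, a=60
d=1 and a=2a₀=60 at k=5, so the next step gives (m, d) = (30, 25) again — its k=1 value — and the period has length 5.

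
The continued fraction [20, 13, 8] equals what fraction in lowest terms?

Fold from the inside: start with 8/1.
  13 + 1/8 = 105/8
  20 + 8/105 = 2108/105

2108/105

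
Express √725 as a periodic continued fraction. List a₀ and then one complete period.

a₀ = ⌊√725⌋ = 26.
With m₀=0, d₀=1 and mₖ₊₁ = dₖaₖ − mₖ, dₖ₊₁ = (n − mₖ₊₁²)/dₖ, aₖ₊₁ = ⌊(a₀+mₖ₊₁)/dₖ₊₁⌋:
  k=1: m=26, d=49, a=1
  k=2: m=23, d=4, a=12
  k=3: m=25, d=25, a=2
  k=4: m=25, d=4, a=12
  k=5: m=23, d=49, a=1
  k=6: m=26, d=1, a=52
d=1 and a=2a₀=52 at k=6, so the next step gives (m, d) = (26, 49) again — its k=1 value — and the period has length 6.

[26; 1, 12, 2, 12, 1, 52]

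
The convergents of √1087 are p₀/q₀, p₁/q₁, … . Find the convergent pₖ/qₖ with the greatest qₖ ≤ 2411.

√1087 = [32; 1, 31, 1, 64, …] (period length 4).
Convergents:
  p_0/q_0 = 32/1
  p_1/q_1 = 33/1
  p_2/q_2 = 1055/32
  p_3/q_3 = 1088/33
  p_4/q_4 = 70687/2144
  p_5/q_5 = 71775/2177
  p_6/q_6 = 2295712/69631
q_5 = 2177 ≤ 2411 < 69631 = q_6, so the answer is 71775/2177.

71775/2177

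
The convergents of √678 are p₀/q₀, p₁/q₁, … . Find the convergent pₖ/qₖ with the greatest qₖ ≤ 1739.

√678 = [26; 26, 52, …] (period length 2).
Convergents:
  p_0/q_0 = 26/1
  p_1/q_1 = 677/26
  p_2/q_2 = 35230/1353
  p_3/q_3 = 916657/35204
q_2 = 1353 ≤ 1739 < 35204 = q_3, so the answer is 35230/1353.

35230/1353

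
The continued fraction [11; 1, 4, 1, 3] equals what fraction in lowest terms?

272/23

Using pₖ = aₖpₖ₋₁ + pₖ₋₂ and qₖ = aₖqₖ₋₁ + qₖ₋₂:
  k=0: a=11, p=11, q=1
  k=1: a=1, p=12, q=1
  k=2: a=4, p=59, q=5
  k=3: a=1, p=71, q=6
  k=4: a=3, p=272, q=23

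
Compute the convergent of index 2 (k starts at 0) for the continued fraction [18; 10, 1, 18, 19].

Using pₖ = aₖpₖ₋₁ + pₖ₋₂, qₖ = aₖqₖ₋₁ + qₖ₋₂ (with p₋₁=1, p₋₂=0, q₋₁=0, q₋₂=1):
  k=0: a=18, p=18, q=1
  k=1: a=10, p=181, q=10
  k=2: a=1, p=199, q=11

199/11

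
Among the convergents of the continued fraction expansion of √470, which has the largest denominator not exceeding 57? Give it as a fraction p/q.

1149/53

√470 = [21; 1, 2, 8, 2, 1, 42, …] (period length 6).
Convergents:
  p_0/q_0 = 21/1
  p_1/q_1 = 22/1
  p_2/q_2 = 65/3
  p_3/q_3 = 542/25
  p_4/q_4 = 1149/53
  p_5/q_5 = 1691/78
q_4 = 53 ≤ 57 < 78 = q_5, so the answer is 1149/53.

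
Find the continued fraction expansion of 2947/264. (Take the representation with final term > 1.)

[11; 6, 7, 6]

2947 = 11·264 + 43
264 = 6·43 + 6
43 = 7·6 + 1
6 = 6·1 + 0  (stop)
So 2947/264 = [11; 6, 7, 6].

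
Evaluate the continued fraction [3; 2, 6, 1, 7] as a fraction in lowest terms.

Using pₖ = aₖpₖ₋₁ + pₖ₋₂ and qₖ = aₖqₖ₋₁ + qₖ₋₂:
  k=0: a=3, p=3, q=1
  k=1: a=2, p=7, q=2
  k=2: a=6, p=45, q=13
  k=3: a=1, p=52, q=15
  k=4: a=7, p=409, q=118

409/118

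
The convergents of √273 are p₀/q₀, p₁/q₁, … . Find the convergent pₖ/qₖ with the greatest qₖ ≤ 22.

347/21

√273 = [16; 1, 1, 10, 1, 1, 32, …] (period length 6).
Convergents:
  p_0/q_0 = 16/1
  p_1/q_1 = 17/1
  p_2/q_2 = 33/2
  p_3/q_3 = 347/21
  p_4/q_4 = 380/23
q_3 = 21 ≤ 22 < 23 = q_4, so the answer is 347/21.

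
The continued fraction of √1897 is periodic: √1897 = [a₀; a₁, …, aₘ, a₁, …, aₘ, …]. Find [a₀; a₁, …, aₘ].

[43; 1, 1, 4, 12, 4, 1, 1, 86]

a₀ = ⌊√1897⌋ = 43.
With m₀=0, d₀=1 and mₖ₊₁ = dₖaₖ − mₖ, dₖ₊₁ = (n − mₖ₊₁²)/dₖ, aₖ₊₁ = ⌊(a₀+mₖ₊₁)/dₖ₊₁⌋:
  k=1: m=43, d=48, a=1
  k=2: m=5, d=39, a=1
  k=3: m=34, d=19, a=4
  k=4: m=42, d=7, a=12
  k=5: m=42, d=19, a=4
  k=6: m=34, d=39, a=1
  k=7: m=5, d=48, a=1
  k=8: m=43, d=1, a=86
d=1 and a=2a₀=86 at k=8, so the next step gives (m, d) = (43, 48) again — its k=1 value — and the period has length 8.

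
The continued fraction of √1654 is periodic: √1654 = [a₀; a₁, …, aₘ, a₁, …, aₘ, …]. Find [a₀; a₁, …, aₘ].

a₀ = ⌊√1654⌋ = 40.
With m₀=0, d₀=1 and mₖ₊₁ = dₖaₖ − mₖ, dₖ₊₁ = (n − mₖ₊₁²)/dₖ, aₖ₊₁ = ⌊(a₀+mₖ₊₁)/dₖ₊₁⌋:
  k=1: m=40, d=54, a=1
  k=2: m=14, d=27, a=2
  k=3: m=40, d=2, a=40
  k=4: m=40, d=27, a=2
  k=5: m=14, d=54, a=1
  k=6: m=40, d=1, a=80
d=1 and a=2a₀=80 at k=6, so the next step gives (m, d) = (40, 54) again — its k=1 value — and the period has length 6.

[40; 1, 2, 40, 2, 1, 80]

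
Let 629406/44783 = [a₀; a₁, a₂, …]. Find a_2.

629406 = 14·44783 + 2444   →  a_0 = 14
44783 = 18·2444 + 791   →  a_1 = 18
2444 = 3·791 + 71   →  a_2 = 3

3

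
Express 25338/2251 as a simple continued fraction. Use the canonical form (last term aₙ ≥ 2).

25338 = 11×2251 + 577
2251 = 3×577 + 520
577 = 1×520 + 57
520 = 9×57 + 7
57 = 8×7 + 1
7 = 7×1 + 0  (stop)
So 25338/2251 = [11; 3, 1, 9, 8, 7].

[11; 3, 1, 9, 8, 7]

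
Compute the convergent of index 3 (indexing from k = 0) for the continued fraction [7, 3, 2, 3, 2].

175/24

Using pₖ = aₖpₖ₋₁ + pₖ₋₂, qₖ = aₖqₖ₋₁ + qₖ₋₂ (with p₋₁=1, p₋₂=0, q₋₁=0, q₋₂=1):
  k=0: a=7, p=7, q=1
  k=1: a=3, p=22, q=3
  k=2: a=2, p=51, q=7
  k=3: a=3, p=175, q=24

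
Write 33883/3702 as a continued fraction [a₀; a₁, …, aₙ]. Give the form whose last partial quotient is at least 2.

33883 = 9*3702 + 565
3702 = 6*565 + 312
565 = 1*312 + 253
312 = 1*253 + 59
253 = 4*59 + 17
59 = 3*17 + 8
17 = 2*8 + 1
8 = 8*1 + 0  (stop)
So 33883/3702 = [9; 6, 1, 1, 4, 3, 2, 8].

[9; 6, 1, 1, 4, 3, 2, 8]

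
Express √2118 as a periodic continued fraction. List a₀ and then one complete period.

[46; 46, 92]

a₀ = ⌊√2118⌋ = 46.
With m₀=0, d₀=1 and mₖ₊₁ = dₖaₖ − mₖ, dₖ₊₁ = (n − mₖ₊₁²)/dₖ, aₖ₊₁ = ⌊(a₀+mₖ₊₁)/dₖ₊₁⌋:
  k=1: m=46, d=2, a=46
  k=2: m=46, d=1, a=92
d=1 and a=2a₀=92 at k=2, so the next step gives (m, d) = (46, 2) again — its k=1 value — and the period has length 2.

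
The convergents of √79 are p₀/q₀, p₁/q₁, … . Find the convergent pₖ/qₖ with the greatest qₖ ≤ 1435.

√79 = [8; 1, 7, 1, 16, …] (period length 4).
Convergents:
  p_0/q_0 = 8/1
  p_1/q_1 = 9/1
  p_2/q_2 = 71/8
  p_3/q_3 = 80/9
  p_4/q_4 = 1351/152
  p_5/q_5 = 1431/161
  p_6/q_6 = 11368/1279
  p_7/q_7 = 12799/1440
q_6 = 1279 ≤ 1435 < 1440 = q_7, so the answer is 11368/1279.

11368/1279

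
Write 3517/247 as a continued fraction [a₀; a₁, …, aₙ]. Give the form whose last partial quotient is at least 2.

[14; 4, 5, 2, 1, 3]

3517 = 14*247 + 59
247 = 4*59 + 11
59 = 5*11 + 4
11 = 2*4 + 3
4 = 1*3 + 1
3 = 3*1 + 0  (stop)
So 3517/247 = [14; 4, 5, 2, 1, 3].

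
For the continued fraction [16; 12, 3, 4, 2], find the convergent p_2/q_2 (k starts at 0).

Using pₖ = aₖpₖ₋₁ + pₖ₋₂, qₖ = aₖqₖ₋₁ + qₖ₋₂ (with p₋₁=1, p₋₂=0, q₋₁=0, q₋₂=1):
  k=0: a=16, p=16, q=1
  k=1: a=12, p=193, q=12
  k=2: a=3, p=595, q=37

595/37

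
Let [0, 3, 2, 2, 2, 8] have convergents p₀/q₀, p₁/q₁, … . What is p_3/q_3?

5/17

Using pₖ = aₖpₖ₋₁ + pₖ₋₂, qₖ = aₖqₖ₋₁ + qₖ₋₂ (with p₋₁=1, p₋₂=0, q₋₁=0, q₋₂=1):
  k=0: a=0, p=0, q=1
  k=1: a=3, p=1, q=3
  k=2: a=2, p=2, q=7
  k=3: a=2, p=5, q=17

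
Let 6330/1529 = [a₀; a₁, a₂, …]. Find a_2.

6330 = 4·1529 + 214   →  a_0 = 4
1529 = 7·214 + 31   →  a_1 = 7
214 = 6·31 + 28   →  a_2 = 6

6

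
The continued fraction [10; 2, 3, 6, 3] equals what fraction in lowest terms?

1450/139

Using pₖ = aₖpₖ₋₁ + pₖ₋₂ and qₖ = aₖqₖ₋₁ + qₖ₋₂:
  k=0: a=10, p=10, q=1
  k=1: a=2, p=21, q=2
  k=2: a=3, p=73, q=7
  k=3: a=6, p=459, q=44
  k=4: a=3, p=1450, q=139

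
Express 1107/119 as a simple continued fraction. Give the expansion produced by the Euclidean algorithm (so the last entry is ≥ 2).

1107 = 9×119 + 36
119 = 3×36 + 11
36 = 3×11 + 3
11 = 3×3 + 2
3 = 1×2 + 1
2 = 2×1 + 0  (stop)
So 1107/119 = [9; 3, 3, 3, 1, 2].

[9; 3, 3, 3, 1, 2]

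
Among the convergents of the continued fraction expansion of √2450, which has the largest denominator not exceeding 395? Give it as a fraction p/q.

9751/197

√2450 = [49; 2, 98, …] (period length 2).
Convergents:
  p_0/q_0 = 49/1
  p_1/q_1 = 99/2
  p_2/q_2 = 9751/197
  p_3/q_3 = 19601/396
q_2 = 197 ≤ 395 < 396 = q_3, so the answer is 9751/197.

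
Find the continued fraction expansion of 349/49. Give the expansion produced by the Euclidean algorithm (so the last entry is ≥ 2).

[7; 8, 6]

349 = 7×49 + 6
49 = 8×6 + 1
6 = 6×1 + 0  (stop)
So 349/49 = [7; 8, 6].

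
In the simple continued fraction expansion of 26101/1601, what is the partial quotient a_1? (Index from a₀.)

3

26101 = 16·1601 + 485   →  a_0 = 16
1601 = 3·485 + 146   →  a_1 = 3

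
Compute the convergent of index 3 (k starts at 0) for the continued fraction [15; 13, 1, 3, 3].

Using pₖ = aₖpₖ₋₁ + pₖ₋₂, qₖ = aₖqₖ₋₁ + qₖ₋₂ (with p₋₁=1, p₋₂=0, q₋₁=0, q₋₂=1):
  k=0: a=15, p=15, q=1
  k=1: a=13, p=196, q=13
  k=2: a=1, p=211, q=14
  k=3: a=3, p=829, q=55

829/55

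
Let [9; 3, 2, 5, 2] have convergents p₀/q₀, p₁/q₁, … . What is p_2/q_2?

65/7

Using pₖ = aₖpₖ₋₁ + pₖ₋₂, qₖ = aₖqₖ₋₁ + qₖ₋₂ (with p₋₁=1, p₋₂=0, q₋₁=0, q₋₂=1):
  k=0: a=9, p=9, q=1
  k=1: a=3, p=28, q=3
  k=2: a=2, p=65, q=7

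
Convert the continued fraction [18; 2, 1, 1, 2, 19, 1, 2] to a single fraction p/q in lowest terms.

14377/782

Using pₖ = aₖpₖ₋₁ + pₖ₋₂ and qₖ = aₖqₖ₋₁ + qₖ₋₂:
  k=0: a=18, p=18, q=1
  k=1: a=2, p=37, q=2
  k=2: a=1, p=55, q=3
  k=3: a=1, p=92, q=5
  k=4: a=2, p=239, q=13
  k=5: a=19, p=4633, q=252
  k=6: a=1, p=4872, q=265
  k=7: a=2, p=14377, q=782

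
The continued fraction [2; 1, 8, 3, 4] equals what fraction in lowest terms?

Fold from the inside: start with 4/1.
  3 + 1/4 = 13/4
  8 + 4/13 = 108/13
  1 + 13/108 = 121/108
  2 + 108/121 = 350/121

350/121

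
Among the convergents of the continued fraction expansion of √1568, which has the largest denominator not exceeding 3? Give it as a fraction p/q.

79/2

√1568 = [39; 1, 1, 2, 19, 2, 1, 1, 78, …] (period length 8).
Convergents:
  p_0/q_0 = 39/1
  p_1/q_1 = 40/1
  p_2/q_2 = 79/2
  p_3/q_3 = 198/5
q_2 = 2 ≤ 3 < 5 = q_3, so the answer is 79/2.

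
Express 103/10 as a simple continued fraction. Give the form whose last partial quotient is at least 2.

[10; 3, 3]

103 = 10*10 + 3
10 = 3*3 + 1
3 = 3*1 + 0  (stop)
So 103/10 = [10; 3, 3].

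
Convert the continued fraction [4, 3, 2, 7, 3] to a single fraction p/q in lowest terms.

699/163

Fold from the inside: start with 3/1.
  7 + 1/3 = 22/3
  2 + 3/22 = 47/22
  3 + 22/47 = 163/47
  4 + 47/163 = 699/163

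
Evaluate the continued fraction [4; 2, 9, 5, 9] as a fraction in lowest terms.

Fold from the inside: start with 9/1.
  5 + 1/9 = 46/9
  9 + 9/46 = 423/46
  2 + 46/423 = 892/423
  4 + 423/892 = 3991/892

3991/892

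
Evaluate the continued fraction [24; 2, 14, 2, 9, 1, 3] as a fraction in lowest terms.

60131/2456

Fold from the inside: start with 3/1.
  1 + 1/3 = 4/3
  9 + 3/4 = 39/4
  2 + 4/39 = 82/39
  14 + 39/82 = 1187/82
  2 + 82/1187 = 2456/1187
  24 + 1187/2456 = 60131/2456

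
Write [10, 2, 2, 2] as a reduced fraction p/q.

Fold from the inside: start with 2/1.
  2 + 1/2 = 5/2
  2 + 2/5 = 12/5
  10 + 5/12 = 125/12

125/12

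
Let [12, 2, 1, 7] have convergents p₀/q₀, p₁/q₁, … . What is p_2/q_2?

Using pₖ = aₖpₖ₋₁ + pₖ₋₂, qₖ = aₖqₖ₋₁ + qₖ₋₂ (with p₋₁=1, p₋₂=0, q₋₁=0, q₋₂=1):
  k=0: a=12, p=12, q=1
  k=1: a=2, p=25, q=2
  k=2: a=1, p=37, q=3

37/3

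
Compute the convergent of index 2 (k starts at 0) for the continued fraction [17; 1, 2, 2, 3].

Using pₖ = aₖpₖ₋₁ + pₖ₋₂, qₖ = aₖqₖ₋₁ + qₖ₋₂ (with p₋₁=1, p₋₂=0, q₋₁=0, q₋₂=1):
  k=0: a=17, p=17, q=1
  k=1: a=1, p=18, q=1
  k=2: a=2, p=53, q=3

53/3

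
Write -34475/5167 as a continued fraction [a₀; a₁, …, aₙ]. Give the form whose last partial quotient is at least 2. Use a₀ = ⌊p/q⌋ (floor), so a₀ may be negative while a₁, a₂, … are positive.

-34475 = -7*5167 + 1694
5167 = 3*1694 + 85
1694 = 19*85 + 79
85 = 1*79 + 6
79 = 13*6 + 1
6 = 6*1 + 0  (stop)
So -34475/5167 = [-7; 3, 19, 1, 13, 6].

[-7; 3, 19, 1, 13, 6]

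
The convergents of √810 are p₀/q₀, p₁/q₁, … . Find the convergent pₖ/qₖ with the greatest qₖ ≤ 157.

√810 = [28; 2, 5, 1, 4, 1, 5, 2, 56, …] (period length 8).
Convergents:
  p_0/q_0 = 28/1
  p_1/q_1 = 57/2
  p_2/q_2 = 313/11
  p_3/q_3 = 370/13
  p_4/q_4 = 1793/63
  p_5/q_5 = 2163/76
  p_6/q_6 = 12608/443
q_5 = 76 ≤ 157 < 443 = q_6, so the answer is 2163/76.

2163/76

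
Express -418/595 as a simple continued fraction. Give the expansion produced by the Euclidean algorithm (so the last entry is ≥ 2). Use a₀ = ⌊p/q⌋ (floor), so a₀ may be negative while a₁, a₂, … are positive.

[-1; 3, 2, 1, 3, 3, 1, 3]

-418 = -1·595 + 177
595 = 3·177 + 64
177 = 2·64 + 49
64 = 1·49 + 15
49 = 3·15 + 4
15 = 3·4 + 3
4 = 1·3 + 1
3 = 3·1 + 0  (stop)
So -418/595 = [-1; 3, 2, 1, 3, 3, 1, 3].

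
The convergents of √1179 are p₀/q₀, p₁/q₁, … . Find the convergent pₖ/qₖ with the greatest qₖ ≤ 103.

3468/101

√1179 = [34; 2, 1, 33, 1, 2, 68, …] (period length 6).
Convergents:
  p_0/q_0 = 34/1
  p_1/q_1 = 69/2
  p_2/q_2 = 103/3
  p_3/q_3 = 3468/101
  p_4/q_4 = 3571/104
q_3 = 101 ≤ 103 < 104 = q_4, so the answer is 3468/101.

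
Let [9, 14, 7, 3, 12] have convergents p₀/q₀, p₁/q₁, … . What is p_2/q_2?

898/99

Using pₖ = aₖpₖ₋₁ + pₖ₋₂, qₖ = aₖqₖ₋₁ + qₖ₋₂ (with p₋₁=1, p₋₂=0, q₋₁=0, q₋₂=1):
  k=0: a=9, p=9, q=1
  k=1: a=14, p=127, q=14
  k=2: a=7, p=898, q=99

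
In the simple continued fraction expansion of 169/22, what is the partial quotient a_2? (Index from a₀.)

2

169 = 7·22 + 15   →  a_0 = 7
22 = 1·15 + 7   →  a_1 = 1
15 = 2·7 + 1   →  a_2 = 2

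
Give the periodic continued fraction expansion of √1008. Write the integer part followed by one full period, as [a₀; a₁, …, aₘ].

a₀ = ⌊√1008⌋ = 31.

[31; 1, 2, 1, 62]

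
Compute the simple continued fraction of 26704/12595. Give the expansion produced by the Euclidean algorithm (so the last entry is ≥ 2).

[2; 8, 3, 7, 2, 3, 9]

26704 = 2·12595 + 1514
12595 = 8·1514 + 483
1514 = 3·483 + 65
483 = 7·65 + 28
65 = 2·28 + 9
28 = 3·9 + 1
9 = 9·1 + 0  (stop)
So 26704/12595 = [2; 8, 3, 7, 2, 3, 9].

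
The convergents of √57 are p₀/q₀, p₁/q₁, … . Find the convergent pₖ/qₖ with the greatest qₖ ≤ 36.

√57 = [7; 1, 1, 4, 1, 1, 14, …] (period length 6).
Convergents:
  p_0/q_0 = 7/1
  p_1/q_1 = 8/1
  p_2/q_2 = 15/2
  p_3/q_3 = 68/9
  p_4/q_4 = 83/11
  p_5/q_5 = 151/20
  p_6/q_6 = 2197/291
q_5 = 20 ≤ 36 < 291 = q_6, so the answer is 151/20.

151/20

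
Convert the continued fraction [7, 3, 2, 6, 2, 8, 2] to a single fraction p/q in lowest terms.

12675/1739

Using pₖ = aₖpₖ₋₁ + pₖ₋₂ and qₖ = aₖqₖ₋₁ + qₖ₋₂:
  k=0: a=7, p=7, q=1
  k=1: a=3, p=22, q=3
  k=2: a=2, p=51, q=7
  k=3: a=6, p=328, q=45
  k=4: a=2, p=707, q=97
  k=5: a=8, p=5984, q=821
  k=6: a=2, p=12675, q=1739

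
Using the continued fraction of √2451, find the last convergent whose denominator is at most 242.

√2451 = [49; 1, 1, 32, 1, 1, 98, …] (period length 6).
Convergents:
  p_0/q_0 = 49/1
  p_1/q_1 = 50/1
  p_2/q_2 = 99/2
  p_3/q_3 = 3218/65
  p_4/q_4 = 3317/67
  p_5/q_5 = 6535/132
  p_6/q_6 = 643747/13003
q_5 = 132 ≤ 242 < 13003 = q_6, so the answer is 6535/132.

6535/132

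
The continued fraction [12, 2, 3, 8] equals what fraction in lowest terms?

Using pₖ = aₖpₖ₋₁ + pₖ₋₂ and qₖ = aₖqₖ₋₁ + qₖ₋₂:
  k=0: a=12, p=12, q=1
  k=1: a=2, p=25, q=2
  k=2: a=3, p=87, q=7
  k=3: a=8, p=721, q=58

721/58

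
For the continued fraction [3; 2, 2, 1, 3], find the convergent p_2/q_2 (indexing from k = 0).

17/5

Using pₖ = aₖpₖ₋₁ + pₖ₋₂, qₖ = aₖqₖ₋₁ + qₖ₋₂ (with p₋₁=1, p₋₂=0, q₋₁=0, q₋₂=1):
  k=0: a=3, p=3, q=1
  k=1: a=2, p=7, q=2
  k=2: a=2, p=17, q=5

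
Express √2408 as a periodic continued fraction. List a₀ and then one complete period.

a₀ = ⌊√2408⌋ = 49.
With m₀=0, d₀=1 and mₖ₊₁ = dₖaₖ − mₖ, dₖ₊₁ = (n − mₖ₊₁²)/dₖ, aₖ₊₁ = ⌊(a₀+mₖ₊₁)/dₖ₊₁⌋:
  k=1: m=49, d=7, a=14
  k=2: m=49, d=1, a=98
d=1 and a=2a₀=98 at k=2, so the next step gives (m, d) = (49, 7) again — its k=1 value — and the period has length 2.

[49; 14, 98]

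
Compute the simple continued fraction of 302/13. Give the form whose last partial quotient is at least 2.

[23; 4, 3]

302 = 23*13 + 3
13 = 4*3 + 1
3 = 3*1 + 0  (stop)
So 302/13 = [23; 4, 3].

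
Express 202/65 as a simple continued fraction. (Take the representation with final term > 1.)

[3; 9, 3, 2]

202 = 3×65 + 7
65 = 9×7 + 2
7 = 3×2 + 1
2 = 2×1 + 0  (stop)
So 202/65 = [3; 9, 3, 2].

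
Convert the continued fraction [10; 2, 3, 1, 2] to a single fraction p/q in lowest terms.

Using pₖ = aₖpₖ₋₁ + pₖ₋₂ and qₖ = aₖqₖ₋₁ + qₖ₋₂:
  k=0: a=10, p=10, q=1
  k=1: a=2, p=21, q=2
  k=2: a=3, p=73, q=7
  k=3: a=1, p=94, q=9
  k=4: a=2, p=261, q=25

261/25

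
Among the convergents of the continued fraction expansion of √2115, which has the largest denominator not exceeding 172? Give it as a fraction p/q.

4231/92

√2115 = [45; 1, 90, …] (period length 2).
Convergents:
  p_0/q_0 = 45/1
  p_1/q_1 = 46/1
  p_2/q_2 = 4185/91
  p_3/q_3 = 4231/92
  p_4/q_4 = 384975/8371
q_3 = 92 ≤ 172 < 8371 = q_4, so the answer is 4231/92.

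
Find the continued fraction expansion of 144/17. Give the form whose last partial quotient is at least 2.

[8; 2, 8]

144 = 8*17 + 8
17 = 2*8 + 1
8 = 8*1 + 0  (stop)
So 144/17 = [8; 2, 8].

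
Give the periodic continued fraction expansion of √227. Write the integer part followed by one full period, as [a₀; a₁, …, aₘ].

a₀ = ⌊√227⌋ = 15.

[15; 15, 30]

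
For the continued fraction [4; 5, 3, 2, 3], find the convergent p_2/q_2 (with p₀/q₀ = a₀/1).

Using pₖ = aₖpₖ₋₁ + pₖ₋₂, qₖ = aₖqₖ₋₁ + qₖ₋₂ (with p₋₁=1, p₋₂=0, q₋₁=0, q₋₂=1):
  k=0: a=4, p=4, q=1
  k=1: a=5, p=21, q=5
  k=2: a=3, p=67, q=16

67/16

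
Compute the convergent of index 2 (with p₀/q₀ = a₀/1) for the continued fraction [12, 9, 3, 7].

Using pₖ = aₖpₖ₋₁ + pₖ₋₂, qₖ = aₖqₖ₋₁ + qₖ₋₂ (with p₋₁=1, p₋₂=0, q₋₁=0, q₋₂=1):
  k=0: a=12, p=12, q=1
  k=1: a=9, p=109, q=9
  k=2: a=3, p=339, q=28

339/28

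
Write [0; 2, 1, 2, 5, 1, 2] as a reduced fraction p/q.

Fold from the inside: start with 2/1.
  1 + 1/2 = 3/2
  5 + 2/3 = 17/3
  2 + 3/17 = 37/17
  1 + 17/37 = 54/37
  2 + 37/54 = 145/54
  0 + 54/145 = 54/145

54/145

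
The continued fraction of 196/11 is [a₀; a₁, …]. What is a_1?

196 = 17·11 + 9   →  a_0 = 17
11 = 1·9 + 2   →  a_1 = 1

1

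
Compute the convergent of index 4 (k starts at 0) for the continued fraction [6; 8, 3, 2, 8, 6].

2993/489

Using pₖ = aₖpₖ₋₁ + pₖ₋₂, qₖ = aₖqₖ₋₁ + qₖ₋₂ (with p₋₁=1, p₋₂=0, q₋₁=0, q₋₂=1):
  k=0: a=6, p=6, q=1
  k=1: a=8, p=49, q=8
  k=2: a=3, p=153, q=25
  k=3: a=2, p=355, q=58
  k=4: a=8, p=2993, q=489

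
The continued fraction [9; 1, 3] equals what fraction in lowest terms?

39/4

Using pₖ = aₖpₖ₋₁ + pₖ₋₂ and qₖ = aₖqₖ₋₁ + qₖ₋₂:
  k=0: a=9, p=9, q=1
  k=1: a=1, p=10, q=1
  k=2: a=3, p=39, q=4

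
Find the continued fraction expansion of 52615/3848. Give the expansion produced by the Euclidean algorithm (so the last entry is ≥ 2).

[13; 1, 2, 16, 3, 12, 2]

52615 = 13*3848 + 2591
3848 = 1*2591 + 1257
2591 = 2*1257 + 77
1257 = 16*77 + 25
77 = 3*25 + 2
25 = 12*2 + 1
2 = 2*1 + 0  (stop)
So 52615/3848 = [13; 1, 2, 16, 3, 12, 2].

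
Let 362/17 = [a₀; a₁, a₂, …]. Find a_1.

362 = 21·17 + 5   →  a_0 = 21
17 = 3·5 + 2   →  a_1 = 3

3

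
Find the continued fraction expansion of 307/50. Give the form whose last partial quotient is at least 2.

307 = 6·50 + 7
50 = 7·7 + 1
7 = 7·1 + 0  (stop)
So 307/50 = [6; 7, 7].

[6; 7, 7]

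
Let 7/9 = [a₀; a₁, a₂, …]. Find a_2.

3

7 = 0·9 + 7   →  a_0 = 0
9 = 1·7 + 2   →  a_1 = 1
7 = 3·2 + 1   →  a_2 = 3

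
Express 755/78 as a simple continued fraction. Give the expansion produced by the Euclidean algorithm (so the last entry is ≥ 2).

755 = 9·78 + 53
78 = 1·53 + 25
53 = 2·25 + 3
25 = 8·3 + 1
3 = 3·1 + 0  (stop)
So 755/78 = [9; 1, 2, 8, 3].

[9; 1, 2, 8, 3]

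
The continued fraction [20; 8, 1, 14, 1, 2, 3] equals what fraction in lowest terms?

Using pₖ = aₖpₖ₋₁ + pₖ₋₂ and qₖ = aₖqₖ₋₁ + qₖ₋₂:
  k=0: a=20, p=20, q=1
  k=1: a=8, p=161, q=8
  k=2: a=1, p=181, q=9
  k=3: a=14, p=2695, q=134
  k=4: a=1, p=2876, q=143
  k=5: a=2, p=8447, q=420
  k=6: a=3, p=28217, q=1403

28217/1403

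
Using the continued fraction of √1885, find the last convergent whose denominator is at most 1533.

45023/1037

√1885 = [43; 2, 2, 2, 86, …] (period length 4).
Convergents:
  p_0/q_0 = 43/1
  p_1/q_1 = 87/2
  p_2/q_2 = 217/5
  p_3/q_3 = 521/12
  p_4/q_4 = 45023/1037
  p_5/q_5 = 90567/2086
q_4 = 1037 ≤ 1533 < 2086 = q_5, so the answer is 45023/1037.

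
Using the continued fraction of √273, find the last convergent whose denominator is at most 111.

727/44

√273 = [16; 1, 1, 10, 1, 1, 32, …] (period length 6).
Convergents:
  p_0/q_0 = 16/1
  p_1/q_1 = 17/1
  p_2/q_2 = 33/2
  p_3/q_3 = 347/21
  p_4/q_4 = 380/23
  p_5/q_5 = 727/44
  p_6/q_6 = 23644/1431
q_5 = 44 ≤ 111 < 1431 = q_6, so the answer is 727/44.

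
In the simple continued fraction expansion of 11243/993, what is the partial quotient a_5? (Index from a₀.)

11243 = 11·993 + 320   →  a_0 = 11
993 = 3·320 + 33   →  a_1 = 3
320 = 9·33 + 23   →  a_2 = 9
33 = 1·23 + 10   →  a_3 = 1
23 = 2·10 + 3   →  a_4 = 2
10 = 3·3 + 1   →  a_5 = 3

3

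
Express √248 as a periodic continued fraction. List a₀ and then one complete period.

[15; 1, 2, 1, 30]

a₀ = ⌊√248⌋ = 15.
With m₀=0, d₀=1 and mₖ₊₁ = dₖaₖ − mₖ, dₖ₊₁ = (n − mₖ₊₁²)/dₖ, aₖ₊₁ = ⌊(a₀+mₖ₊₁)/dₖ₊₁⌋:
  k=1: m=15, d=23, a=1
  k=2: m=8, d=8, a=2
  k=3: m=8, d=23, a=1
  k=4: m=15, d=1, a=30
d=1 and a=2a₀=30 at k=4, so the next step gives (m, d) = (15, 23) again — its k=1 value — and the period has length 4.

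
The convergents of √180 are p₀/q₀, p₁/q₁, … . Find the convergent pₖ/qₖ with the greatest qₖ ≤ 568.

√180 = [13; 2, 2, 2, 26, …] (period length 4).
Convergents:
  p_0/q_0 = 13/1
  p_1/q_1 = 27/2
  p_2/q_2 = 67/5
  p_3/q_3 = 161/12
  p_4/q_4 = 4253/317
  p_5/q_5 = 8667/646
q_4 = 317 ≤ 568 < 646 = q_5, so the answer is 4253/317.

4253/317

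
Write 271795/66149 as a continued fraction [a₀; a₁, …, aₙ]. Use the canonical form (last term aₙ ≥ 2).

271795 = 4*66149 + 7199
66149 = 9*7199 + 1358
7199 = 5*1358 + 409
1358 = 3*409 + 131
409 = 3*131 + 16
131 = 8*16 + 3
16 = 5*3 + 1
3 = 3*1 + 0  (stop)
So 271795/66149 = [4; 9, 5, 3, 3, 8, 5, 3].

[4; 9, 5, 3, 3, 8, 5, 3]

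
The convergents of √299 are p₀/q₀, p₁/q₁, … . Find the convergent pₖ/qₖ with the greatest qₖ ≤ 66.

415/24

√299 = [17; 3, 2, 3, 34, …] (period length 4).
Convergents:
  p_0/q_0 = 17/1
  p_1/q_1 = 52/3
  p_2/q_2 = 121/7
  p_3/q_3 = 415/24
  p_4/q_4 = 14231/823
q_3 = 24 ≤ 66 < 823 = q_4, so the answer is 415/24.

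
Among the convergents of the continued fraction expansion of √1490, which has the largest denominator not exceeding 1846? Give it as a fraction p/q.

√1490 = [38; 1, 1, 1, 1, 76, …] (period length 5).
Convergents:
  p_0/q_0 = 38/1
  p_1/q_1 = 39/1
  p_2/q_2 = 77/2
  p_3/q_3 = 116/3
  p_4/q_4 = 193/5
  p_5/q_5 = 14784/383
  p_6/q_6 = 14977/388
  p_7/q_7 = 29761/771
  p_8/q_8 = 44738/1159
  p_9/q_9 = 74499/1930
q_8 = 1159 ≤ 1846 < 1930 = q_9, so the answer is 44738/1159.

44738/1159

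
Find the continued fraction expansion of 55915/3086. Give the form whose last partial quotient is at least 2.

[18; 8, 2, 2, 4, 5, 3]

55915 = 18*3086 + 367
3086 = 8*367 + 150
367 = 2*150 + 67
150 = 2*67 + 16
67 = 4*16 + 3
16 = 5*3 + 1
3 = 3*1 + 0  (stop)
So 55915/3086 = [18; 8, 2, 2, 4, 5, 3].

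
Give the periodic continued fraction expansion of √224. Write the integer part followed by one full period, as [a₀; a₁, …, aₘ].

[14; 1, 28]

a₀ = ⌊√224⌋ = 14.
With m₀=0, d₀=1 and mₖ₊₁ = dₖaₖ − mₖ, dₖ₊₁ = (n − mₖ₊₁²)/dₖ, aₖ₊₁ = ⌊(a₀+mₖ₊₁)/dₖ₊₁⌋:
  k=1: m=14, d=28, a=1
  k=2: m=14, d=1, a=28
d=1 and a=2a₀=28 at k=2, so the next step gives (m, d) = (14, 28) again — its k=1 value — and the period has length 2.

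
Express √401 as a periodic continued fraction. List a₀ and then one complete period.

a₀ = ⌊√401⌋ = 20.
With m₀=0, d₀=1 and mₖ₊₁ = dₖaₖ − mₖ, dₖ₊₁ = (n − mₖ₊₁²)/dₖ, aₖ₊₁ = ⌊(a₀+mₖ₊₁)/dₖ₊₁⌋:
  k=1: m=20, d=1, a=40
d=1 and a=2a₀=40 at k=1, so the next step gives (m, d) = (20, 1) again — its k=1 value — and the period has length 1.

[20; 40]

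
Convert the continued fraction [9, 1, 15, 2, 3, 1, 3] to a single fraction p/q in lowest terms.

5556/559

Using pₖ = aₖpₖ₋₁ + pₖ₋₂ and qₖ = aₖqₖ₋₁ + qₖ₋₂:
  k=0: a=9, p=9, q=1
  k=1: a=1, p=10, q=1
  k=2: a=15, p=159, q=16
  k=3: a=2, p=328, q=33
  k=4: a=3, p=1143, q=115
  k=5: a=1, p=1471, q=148
  k=6: a=3, p=5556, q=559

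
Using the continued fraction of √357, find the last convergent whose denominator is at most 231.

3401/180

√357 = [18; 1, 8, 2, 8, 1, 36, …] (period length 6).
Convergents:
  p_0/q_0 = 18/1
  p_1/q_1 = 19/1
  p_2/q_2 = 170/9
  p_3/q_3 = 359/19
  p_4/q_4 = 3042/161
  p_5/q_5 = 3401/180
  p_6/q_6 = 125478/6641
q_5 = 180 ≤ 231 < 6641 = q_6, so the answer is 3401/180.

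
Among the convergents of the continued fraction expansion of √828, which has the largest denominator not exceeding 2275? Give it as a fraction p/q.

65348/2271

√828 = [28; 1, 3, 2, 3, 1, 56, …] (period length 6).
Convergents:
  p_0/q_0 = 28/1
  p_1/q_1 = 29/1
  p_2/q_2 = 115/4
  p_3/q_3 = 259/9
  p_4/q_4 = 892/31
  p_5/q_5 = 1151/40
  p_6/q_6 = 65348/2271
  p_7/q_7 = 66499/2311
q_6 = 2271 ≤ 2275 < 2311 = q_7, so the answer is 65348/2271.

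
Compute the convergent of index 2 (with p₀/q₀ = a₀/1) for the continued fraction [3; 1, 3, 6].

Using pₖ = aₖpₖ₋₁ + pₖ₋₂, qₖ = aₖqₖ₋₁ + qₖ₋₂ (with p₋₁=1, p₋₂=0, q₋₁=0, q₋₂=1):
  k=0: a=3, p=3, q=1
  k=1: a=1, p=4, q=1
  k=2: a=3, p=15, q=4

15/4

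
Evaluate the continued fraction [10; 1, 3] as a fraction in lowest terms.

43/4

Using pₖ = aₖpₖ₋₁ + pₖ₋₂ and qₖ = aₖqₖ₋₁ + qₖ₋₂:
  k=0: a=10, p=10, q=1
  k=1: a=1, p=11, q=1
  k=2: a=3, p=43, q=4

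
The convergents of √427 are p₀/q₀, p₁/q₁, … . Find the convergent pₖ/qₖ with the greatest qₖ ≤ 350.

√427 = [20; 1, 1, 1, 40, …] (period length 4).
Convergents:
  p_0/q_0 = 20/1
  p_1/q_1 = 21/1
  p_2/q_2 = 41/2
  p_3/q_3 = 62/3
  p_4/q_4 = 2521/122
  p_5/q_5 = 2583/125
  p_6/q_6 = 5104/247
  p_7/q_7 = 7687/372
q_6 = 247 ≤ 350 < 372 = q_7, so the answer is 5104/247.

5104/247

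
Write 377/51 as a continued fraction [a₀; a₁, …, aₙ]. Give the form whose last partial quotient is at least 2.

377 = 7·51 + 20
51 = 2·20 + 11
20 = 1·11 + 9
11 = 1·9 + 2
9 = 4·2 + 1
2 = 2·1 + 0  (stop)
So 377/51 = [7; 2, 1, 1, 4, 2].

[7; 2, 1, 1, 4, 2]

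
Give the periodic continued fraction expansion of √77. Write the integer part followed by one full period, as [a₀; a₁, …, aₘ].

[8; 1, 3, 2, 3, 1, 16]

a₀ = ⌊√77⌋ = 8.
With m₀=0, d₀=1 and mₖ₊₁ = dₖaₖ − mₖ, dₖ₊₁ = (n − mₖ₊₁²)/dₖ, aₖ₊₁ = ⌊(a₀+mₖ₊₁)/dₖ₊₁⌋:
  k=1: m=8, d=13, a=1
  k=2: m=5, d=4, a=3
  k=3: m=7, d=7, a=2
  k=4: m=7, d=4, a=3
  k=5: m=5, d=13, a=1
  k=6: m=8, d=1, a=16
d=1 and a=2a₀=16 at k=6, so the next step gives (m, d) = (8, 13) again — its k=1 value — and the period has length 6.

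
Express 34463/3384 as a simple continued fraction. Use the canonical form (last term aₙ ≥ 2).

[10; 5, 2, 3, 6, 14]

34463 = 10·3384 + 623
3384 = 5·623 + 269
623 = 2·269 + 85
269 = 3·85 + 14
85 = 6·14 + 1
14 = 14·1 + 0  (stop)
So 34463/3384 = [10; 5, 2, 3, 6, 14].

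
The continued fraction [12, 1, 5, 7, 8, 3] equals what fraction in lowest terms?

Fold from the inside: start with 3/1.
  8 + 1/3 = 25/3
  7 + 3/25 = 178/25
  5 + 25/178 = 915/178
  1 + 178/915 = 1093/915
  12 + 915/1093 = 14031/1093

14031/1093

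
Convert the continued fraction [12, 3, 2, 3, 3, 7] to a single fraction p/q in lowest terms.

Fold from the inside: start with 7/1.
  3 + 1/7 = 22/7
  3 + 7/22 = 73/22
  2 + 22/73 = 168/73
  3 + 73/168 = 577/168
  12 + 168/577 = 7092/577

7092/577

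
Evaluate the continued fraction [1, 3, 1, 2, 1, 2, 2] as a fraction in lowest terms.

Fold from the inside: start with 2/1.
  2 + 1/2 = 5/2
  1 + 2/5 = 7/5
  2 + 5/7 = 19/7
  1 + 7/19 = 26/19
  3 + 19/26 = 97/26
  1 + 26/97 = 123/97

123/97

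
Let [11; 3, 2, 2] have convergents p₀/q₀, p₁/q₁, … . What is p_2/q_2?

79/7

Using pₖ = aₖpₖ₋₁ + pₖ₋₂, qₖ = aₖqₖ₋₁ + qₖ₋₂ (with p₋₁=1, p₋₂=0, q₋₁=0, q₋₂=1):
  k=0: a=11, p=11, q=1
  k=1: a=3, p=34, q=3
  k=2: a=2, p=79, q=7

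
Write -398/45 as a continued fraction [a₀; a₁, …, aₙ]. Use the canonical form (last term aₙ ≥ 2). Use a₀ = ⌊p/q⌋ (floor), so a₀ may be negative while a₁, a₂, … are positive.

-398 = -9·45 + 7
45 = 6·7 + 3
7 = 2·3 + 1
3 = 3·1 + 0  (stop)
So -398/45 = [-9; 6, 2, 3].

[-9; 6, 2, 3]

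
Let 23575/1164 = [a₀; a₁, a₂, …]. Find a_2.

1

23575 = 20·1164 + 295   →  a_0 = 20
1164 = 3·295 + 279   →  a_1 = 3
295 = 1·279 + 16   →  a_2 = 1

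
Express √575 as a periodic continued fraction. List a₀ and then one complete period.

a₀ = ⌊√575⌋ = 23.

[23; 1, 46]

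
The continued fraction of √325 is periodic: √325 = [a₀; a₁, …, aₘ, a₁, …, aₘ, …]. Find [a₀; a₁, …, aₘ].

[18; 36]

a₀ = ⌊√325⌋ = 18.
With m₀=0, d₀=1 and mₖ₊₁ = dₖaₖ − mₖ, dₖ₊₁ = (n − mₖ₊₁²)/dₖ, aₖ₊₁ = ⌊(a₀+mₖ₊₁)/dₖ₊₁⌋:
  k=1: m=18, d=1, a=36
d=1 and a=2a₀=36 at k=1, so the next step gives (m, d) = (18, 1) again — its k=1 value — and the period has length 1.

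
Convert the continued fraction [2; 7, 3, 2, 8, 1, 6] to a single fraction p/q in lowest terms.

Fold from the inside: start with 6/1.
  1 + 1/6 = 7/6
  8 + 6/7 = 62/7
  2 + 7/62 = 131/62
  3 + 62/131 = 455/131
  7 + 131/455 = 3316/455
  2 + 455/3316 = 7087/3316

7087/3316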